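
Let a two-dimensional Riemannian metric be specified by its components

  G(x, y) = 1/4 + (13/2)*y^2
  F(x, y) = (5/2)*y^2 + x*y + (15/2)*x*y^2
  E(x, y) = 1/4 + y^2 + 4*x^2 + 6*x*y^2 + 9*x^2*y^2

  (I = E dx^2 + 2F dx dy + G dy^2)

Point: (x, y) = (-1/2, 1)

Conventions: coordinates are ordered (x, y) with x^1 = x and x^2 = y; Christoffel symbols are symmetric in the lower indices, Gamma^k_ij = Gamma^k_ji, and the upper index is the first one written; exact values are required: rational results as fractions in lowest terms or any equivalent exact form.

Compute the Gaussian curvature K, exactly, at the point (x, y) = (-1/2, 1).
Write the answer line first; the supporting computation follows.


Answer: K = 11128/12769

E = 3/2, F = -7/4, G = 27/4, EG - F^2 = 113/16 at the point
E_x = -7, E_y = 1/2, F_x = 17/2, F_y = -3, G_x = 0, G_y = 13
E_yy = 1/2, F_xy = 16, G_xx = 0
By Brioschi, K is (det M1 - det M2) divided by (EG - F^2) squared.
M1 = [[-E_yy/2 + F_xy - G_xx/2, E_x/2, F_x - E_y/2], [F_y - G_x/2, E, F], [G_y/2, F, G]] = [[63/4, -7/2, 33/4], [-3, 3/2, -7/4], [13/2, -7/4, 27/4]]; det M1 = 2755/64
M2 = [[0, E_y/2, G_x/2], [E_y/2, E, F], [G_x/2, F, G]] = [[0, 1/4, 0], [1/4, 3/2, -7/4], [0, -7/4, 27/4]]; det M2 = -27/64
det M1 - det M2 = 1391/32; K = 1391/32 / (113/16)^2 = 11128/12769


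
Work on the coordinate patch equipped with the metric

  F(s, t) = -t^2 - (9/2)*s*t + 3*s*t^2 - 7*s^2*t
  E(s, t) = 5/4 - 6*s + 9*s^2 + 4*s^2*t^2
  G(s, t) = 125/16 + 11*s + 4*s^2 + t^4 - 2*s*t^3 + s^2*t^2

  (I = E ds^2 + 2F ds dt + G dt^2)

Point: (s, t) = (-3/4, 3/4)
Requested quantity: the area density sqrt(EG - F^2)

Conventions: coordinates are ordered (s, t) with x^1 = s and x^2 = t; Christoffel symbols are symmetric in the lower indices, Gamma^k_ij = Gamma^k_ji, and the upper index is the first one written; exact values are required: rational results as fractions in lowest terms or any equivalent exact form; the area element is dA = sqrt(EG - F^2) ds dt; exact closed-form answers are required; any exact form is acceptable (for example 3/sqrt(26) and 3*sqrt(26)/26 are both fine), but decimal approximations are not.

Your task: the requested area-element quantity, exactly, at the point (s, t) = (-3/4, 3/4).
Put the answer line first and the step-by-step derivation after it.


Answer: sqrt(EG - F^2) = sqrt(131545)/64

E = 773/64, F = -9/4, G = 197/64; EG - F^2 = 131545/4096


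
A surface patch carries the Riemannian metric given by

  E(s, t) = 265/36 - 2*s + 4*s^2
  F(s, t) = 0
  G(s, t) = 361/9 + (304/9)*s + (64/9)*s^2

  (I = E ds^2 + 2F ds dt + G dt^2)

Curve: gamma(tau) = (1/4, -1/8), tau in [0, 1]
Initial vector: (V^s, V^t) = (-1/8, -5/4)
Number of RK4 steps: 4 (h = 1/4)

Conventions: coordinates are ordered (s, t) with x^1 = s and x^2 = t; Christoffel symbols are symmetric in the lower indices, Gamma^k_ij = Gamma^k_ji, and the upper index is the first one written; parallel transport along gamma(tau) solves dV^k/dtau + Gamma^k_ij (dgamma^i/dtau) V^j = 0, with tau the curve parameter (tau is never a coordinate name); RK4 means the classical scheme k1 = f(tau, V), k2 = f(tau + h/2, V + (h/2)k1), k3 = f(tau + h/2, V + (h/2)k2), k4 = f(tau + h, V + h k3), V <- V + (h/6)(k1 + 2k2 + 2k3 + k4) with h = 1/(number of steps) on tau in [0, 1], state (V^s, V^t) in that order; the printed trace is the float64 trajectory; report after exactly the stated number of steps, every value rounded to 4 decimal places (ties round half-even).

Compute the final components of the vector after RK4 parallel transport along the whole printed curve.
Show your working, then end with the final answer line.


gamma'(tau) = (0, 0); f(tau, V)^k = -Gamma^k_ij(gamma(tau)) gamma'^i(tau) V^j; h = 1/4; intermediate values shown to 6 dp
curve data and Christoffel symbols at the stage parameters:
  tau = 0.000000: gamma = (0.250000, -0.125000), gamma' = (0.000000, 0.000000); Gamma_sss = 0.000000, Gamma_sst = 0.000000, Gamma_stt = -2.625000, Gamma_tss = 0.000000, Gamma_tst = 0.380952, Gamma_ttt = 0.000000
  tau = 0.125000: gamma = (0.250000, -0.125000), gamma' = (0.000000, 0.000000); Gamma_sss = 0.000000, Gamma_sst = 0.000000, Gamma_stt = -2.625000, Gamma_tss = 0.000000, Gamma_tst = 0.380952, Gamma_ttt = 0.000000
  tau = 0.250000: gamma = (0.250000, -0.125000), gamma' = (0.000000, 0.000000); Gamma_sss = 0.000000, Gamma_sst = 0.000000, Gamma_stt = -2.625000, Gamma_tss = 0.000000, Gamma_tst = 0.380952, Gamma_ttt = 0.000000
  tau = 0.375000: gamma = (0.250000, -0.125000), gamma' = (0.000000, 0.000000); Gamma_sss = 0.000000, Gamma_sst = 0.000000, Gamma_stt = -2.625000, Gamma_tss = 0.000000, Gamma_tst = 0.380952, Gamma_ttt = 0.000000
  tau = 0.500000: gamma = (0.250000, -0.125000), gamma' = (0.000000, 0.000000); Gamma_sss = 0.000000, Gamma_sst = 0.000000, Gamma_stt = -2.625000, Gamma_tss = 0.000000, Gamma_tst = 0.380952, Gamma_ttt = 0.000000
  tau = 0.625000: gamma = (0.250000, -0.125000), gamma' = (0.000000, 0.000000); Gamma_sss = 0.000000, Gamma_sst = 0.000000, Gamma_stt = -2.625000, Gamma_tss = 0.000000, Gamma_tst = 0.380952, Gamma_ttt = 0.000000
  tau = 0.750000: gamma = (0.250000, -0.125000), gamma' = (0.000000, 0.000000); Gamma_sss = 0.000000, Gamma_sst = 0.000000, Gamma_stt = -2.625000, Gamma_tss = 0.000000, Gamma_tst = 0.380952, Gamma_ttt = 0.000000
  tau = 0.875000: gamma = (0.250000, -0.125000), gamma' = (0.000000, 0.000000); Gamma_sss = 0.000000, Gamma_sst = 0.000000, Gamma_stt = -2.625000, Gamma_tss = 0.000000, Gamma_tst = 0.380952, Gamma_ttt = 0.000000
  tau = 1.000000: gamma = (0.250000, -0.125000), gamma' = (0.000000, 0.000000); Gamma_sss = 0.000000, Gamma_sst = 0.000000, Gamma_stt = -2.625000, Gamma_tss = 0.000000, Gamma_tst = 0.380952, Gamma_ttt = 0.000000
step 0: V^s = -0.1250, V^t = -1.2500
step 1: k1 = (0.000000, 0.000000), k2 = (0.000000, 0.000000), k3 = (0.000000, 0.000000), k4 = (0.000000, 0.000000); V <- V + (h/6)(k1 + 2k2 + 2k3 + k4): V^s = -0.1250, V^t = -1.2500
step 2: k1 = (0.000000, 0.000000), k2 = (0.000000, 0.000000), k3 = (0.000000, 0.000000), k4 = (0.000000, 0.000000); V <- V + (h/6)(k1 + 2k2 + 2k3 + k4): V^s = -0.1250, V^t = -1.2500
step 3: k1 = (0.000000, 0.000000), k2 = (0.000000, 0.000000), k3 = (0.000000, 0.000000), k4 = (0.000000, 0.000000); V <- V + (h/6)(k1 + 2k2 + 2k3 + k4): V^s = -0.1250, V^t = -1.2500
step 4: k1 = (0.000000, 0.000000), k2 = (0.000000, 0.000000), k3 = (0.000000, 0.000000), k4 = (0.000000, 0.000000); V <- V + (h/6)(k1 + 2k2 + 2k3 + k4): V^s = -0.1250, V^t = -1.2500

Answer: V^s = -0.1250, V^t = -1.2500


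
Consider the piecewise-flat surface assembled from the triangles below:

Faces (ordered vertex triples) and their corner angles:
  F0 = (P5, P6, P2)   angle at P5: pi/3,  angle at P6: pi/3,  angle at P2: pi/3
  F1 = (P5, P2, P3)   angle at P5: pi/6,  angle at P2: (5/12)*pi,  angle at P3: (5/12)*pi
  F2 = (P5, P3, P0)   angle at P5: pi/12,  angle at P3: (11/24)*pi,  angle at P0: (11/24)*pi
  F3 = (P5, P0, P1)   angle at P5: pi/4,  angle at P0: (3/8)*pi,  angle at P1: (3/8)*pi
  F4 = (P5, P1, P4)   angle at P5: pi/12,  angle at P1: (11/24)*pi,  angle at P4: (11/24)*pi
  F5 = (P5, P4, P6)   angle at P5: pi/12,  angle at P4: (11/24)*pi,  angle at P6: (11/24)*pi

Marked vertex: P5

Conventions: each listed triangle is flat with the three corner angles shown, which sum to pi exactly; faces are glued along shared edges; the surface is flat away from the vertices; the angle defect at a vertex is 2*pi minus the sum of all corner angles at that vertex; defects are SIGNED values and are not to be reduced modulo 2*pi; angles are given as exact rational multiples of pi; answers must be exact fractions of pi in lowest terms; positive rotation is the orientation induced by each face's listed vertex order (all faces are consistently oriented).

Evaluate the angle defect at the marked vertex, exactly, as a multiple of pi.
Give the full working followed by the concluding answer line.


Sum of corner angles at P5: pi
defect = 2*pi - pi

Answer: defect(P5) = pi


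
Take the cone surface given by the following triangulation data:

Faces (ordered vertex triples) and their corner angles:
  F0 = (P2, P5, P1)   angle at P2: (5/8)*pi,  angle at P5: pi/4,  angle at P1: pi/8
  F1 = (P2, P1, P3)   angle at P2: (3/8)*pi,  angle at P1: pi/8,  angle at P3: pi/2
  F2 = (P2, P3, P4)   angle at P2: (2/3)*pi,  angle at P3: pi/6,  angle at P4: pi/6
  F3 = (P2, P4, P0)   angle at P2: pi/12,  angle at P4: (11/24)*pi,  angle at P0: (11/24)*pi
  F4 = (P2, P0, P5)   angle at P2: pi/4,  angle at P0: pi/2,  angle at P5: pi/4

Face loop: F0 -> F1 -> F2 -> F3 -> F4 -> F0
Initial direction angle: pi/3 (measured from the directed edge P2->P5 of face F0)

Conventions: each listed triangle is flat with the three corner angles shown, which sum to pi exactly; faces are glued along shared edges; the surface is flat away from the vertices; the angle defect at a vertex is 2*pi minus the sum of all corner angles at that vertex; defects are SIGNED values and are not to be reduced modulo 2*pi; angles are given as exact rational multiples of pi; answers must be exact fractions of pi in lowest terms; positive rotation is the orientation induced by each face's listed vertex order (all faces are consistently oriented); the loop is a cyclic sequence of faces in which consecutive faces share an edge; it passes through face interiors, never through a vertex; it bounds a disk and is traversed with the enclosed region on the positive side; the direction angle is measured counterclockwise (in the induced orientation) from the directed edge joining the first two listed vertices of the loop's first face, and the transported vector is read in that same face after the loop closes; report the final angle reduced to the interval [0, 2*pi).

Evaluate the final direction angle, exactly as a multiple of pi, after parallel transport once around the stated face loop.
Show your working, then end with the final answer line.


enclosed vertex P2: corner angles sum to 2*pi, defect = 2*pi - 2*pi = 0
transport around the loop rotates by the sum of enclosed defects; add to the initial angle mod 2*pi
final angle = pi/3 + 0 = pi/3 (mod 2*pi)

Answer: final direction angle = pi/3


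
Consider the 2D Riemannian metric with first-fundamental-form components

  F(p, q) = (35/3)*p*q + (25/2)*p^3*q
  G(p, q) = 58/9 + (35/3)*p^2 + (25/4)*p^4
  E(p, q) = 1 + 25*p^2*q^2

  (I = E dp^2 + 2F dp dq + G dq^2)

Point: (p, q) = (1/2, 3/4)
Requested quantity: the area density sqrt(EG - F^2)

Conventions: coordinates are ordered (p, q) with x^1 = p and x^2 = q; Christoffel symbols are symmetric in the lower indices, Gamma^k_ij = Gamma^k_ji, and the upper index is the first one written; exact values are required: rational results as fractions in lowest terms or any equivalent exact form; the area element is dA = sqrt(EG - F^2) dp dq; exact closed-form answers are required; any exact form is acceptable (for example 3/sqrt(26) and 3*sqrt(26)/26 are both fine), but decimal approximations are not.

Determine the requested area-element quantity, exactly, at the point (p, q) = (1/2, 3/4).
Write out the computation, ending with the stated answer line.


E = 289/64, F = 355/64, G = 5617/576; EG - F^2 = 3821/288

Answer: sqrt(EG - F^2) = sqrt(7642)/24


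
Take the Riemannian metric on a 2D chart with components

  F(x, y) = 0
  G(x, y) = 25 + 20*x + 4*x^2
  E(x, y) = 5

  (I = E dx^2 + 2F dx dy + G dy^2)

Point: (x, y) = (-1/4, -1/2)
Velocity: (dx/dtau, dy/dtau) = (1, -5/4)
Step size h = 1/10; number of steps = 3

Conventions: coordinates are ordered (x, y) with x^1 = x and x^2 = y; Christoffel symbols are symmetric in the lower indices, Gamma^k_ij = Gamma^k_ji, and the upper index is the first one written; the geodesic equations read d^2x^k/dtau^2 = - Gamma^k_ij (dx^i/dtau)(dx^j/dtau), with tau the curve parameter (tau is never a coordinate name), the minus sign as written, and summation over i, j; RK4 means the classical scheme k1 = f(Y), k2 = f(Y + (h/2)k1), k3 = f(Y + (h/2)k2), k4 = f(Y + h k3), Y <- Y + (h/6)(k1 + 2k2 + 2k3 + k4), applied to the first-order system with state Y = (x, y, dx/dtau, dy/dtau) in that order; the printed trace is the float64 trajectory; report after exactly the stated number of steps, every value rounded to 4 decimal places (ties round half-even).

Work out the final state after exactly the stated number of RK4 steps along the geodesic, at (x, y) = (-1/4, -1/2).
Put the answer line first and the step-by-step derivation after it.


Answer: x = 0.1593, y = -0.8217, dx/dtau = 1.6728, dy/dtau = -0.8948

f(Y) = (dx/dtau, dy/dtau, -Gamma^x_ij Y'^i Y'^j, -Gamma^y_ij Y'^i Y'^j) with the Gammas evaluated at the stage position; h = 0.100000; intermediate values shown to 6 dp
step 0: x = -0.2500, y = -0.5000, dx/dtau = 1.0000, dy/dtau = -1.2500
step 1:
  k1: at (x, y) = (-0.250000, -0.500000), (dx/dtau, dy/dtau) = (1.000000, -1.250000); Gamma_xxx = 0.000000, Gamma_xxy = 0.000000, Gamma_xyy = -1.800000, Gamma_yxx = 0.000000, Gamma_yxy = 0.444444, Gamma_yyy = 0.000000; k1 = (1.000000, -1.250000, 2.812500, 1.111111)
  k2: at (x, y) = (-0.200000, -0.562500), (dx/dtau, dy/dtau) = (1.140625, -1.194444); Gamma_xxx = 0.000000, Gamma_xxy = 0.000000, Gamma_xyy = -1.840000, Gamma_yxx = 0.000000, Gamma_yxy = 0.434783, Gamma_yyy = 0.000000; k2 = (1.140625, -1.194444, 2.625123, 1.184707)
  k3: at (x, y) = (-0.192969, -0.559722), (dx/dtau, dy/dtau) = (1.131256, -1.190765); Gamma_xxx = 0.000000, Gamma_xxy = 0.000000, Gamma_xyy = -1.845625, Gamma_yxx = 0.000000, Gamma_yxy = 0.433458, Gamma_yyy = 0.000000; k3 = (1.131256, -1.190765, 2.616949, 1.167786)
  k4: at (x, y) = (-0.136874, -0.619076), (dx/dtau, dy/dtau) = (1.261695, -1.133221); Gamma_xxx = 0.000000, Gamma_xxy = 0.000000, Gamma_xyy = -1.890500, Gamma_yxx = 0.000000, Gamma_yxy = 0.423168, Gamma_yyy = 0.000000; k4 = (1.261695, -1.133221, 2.427763, 1.210075)
  Y <- Y + (h/6)(k1 + 2k2 + 2k3 + k4): x = -0.1366, y = -0.6192, dx/dtau = 1.2621, dy/dtau = -1.1329
step 2:
  k1: at (x, y) = (-0.136576, -0.619227), (dx/dtau, dy/dtau) = (1.262073, -1.132897); Gamma_xxx = 0.000000, Gamma_xxy = 0.000000, Gamma_xyy = -1.890739, Gamma_yxx = 0.000000, Gamma_yxy = 0.423115, Gamma_yyy = 0.000000; k1 = (1.262073, -1.132897, 2.426681, 1.209939)
  k2: at (x, y) = (-0.073472, -0.675872), (dx/dtau, dy/dtau) = (1.383408, -1.072400); Gamma_xxx = 0.000000, Gamma_xxy = 0.000000, Gamma_xyy = -1.941222, Gamma_yxx = 0.000000, Gamma_yxy = 0.412111, Gamma_yyy = 0.000000; k2 = (1.383408, -1.072400, 2.232488, 1.222789)
  k3: at (x, y) = (-0.067405, -0.672847), (dx/dtau, dy/dtau) = (1.373698, -1.071758); Gamma_xxx = 0.000000, Gamma_xxy = 0.000000, Gamma_xyy = -1.946076, Gamma_yxx = 0.000000, Gamma_yxy = 0.411084, Gamma_yyy = 0.000000; k3 = (1.373698, -1.071758, 2.235388, 1.210453)
  k4: at (x, y) = (0.000794, -0.726403), (dx/dtau, dy/dtau) = (1.485612, -1.011852); Gamma_xxx = 0.000000, Gamma_xxy = 0.000000, Gamma_xyy = -2.000635, Gamma_yxx = 0.000000, Gamma_yxy = 0.399873, Gamma_yyy = 0.000000; k4 = (1.485612, -1.011852, 2.048338, 1.202194)
  Y <- Y + (h/6)(k1 + 2k2 + 2k3 + k4): x = 0.0011, y = -0.7264, dx/dtau = 1.4856, dy/dtau = -1.0116
step 3:
  k1: at (x, y) = (0.001123, -0.726445), (dx/dtau, dy/dtau) = (1.485586, -1.011587); Gamma_xxx = 0.000000, Gamma_xxy = 0.000000, Gamma_xyy = -2.000898, Gamma_yxx = 0.000000, Gamma_yxy = 0.399820, Gamma_yyy = 0.000000; k1 = (1.485586, -1.011587, 2.047535, 1.201700)
  k2: at (x, y) = (0.075402, -0.777024), (dx/dtau, dy/dtau) = (1.587963, -0.951502); Gamma_xxx = 0.000000, Gamma_xxy = 0.000000, Gamma_xyy = -2.060322, Gamma_yxx = 0.000000, Gamma_yxy = 0.388289, Gamma_yyy = 0.000000; k2 = (1.587963, -0.951502, 1.865324, 1.173370)
  k3: at (x, y) = (0.080521, -0.774020), (dx/dtau, dy/dtau) = (1.578853, -0.952918); Gamma_xxx = 0.000000, Gamma_xxy = 0.000000, Gamma_xyy = -2.064417, Gamma_yxx = 0.000000, Gamma_yxy = 0.387519, Gamma_yyy = 0.000000; k3 = (1.578853, -0.952918, 1.874600, 1.166057)
  k4: at (x, y) = (0.159008, -0.821737), (dx/dtau, dy/dtau) = (1.673046, -0.894981); Gamma_xxx = 0.000000, Gamma_xxy = 0.000000, Gamma_xyy = -2.127206, Gamma_yxx = 0.000000, Gamma_yxy = 0.376080, Gamma_yyy = 0.000000; k4 = (1.673046, -0.894981, 1.703873, 1.126243)
  Y <- Y + (h/6)(k1 + 2k2 + 2k3 + k4): x = 0.1593, y = -0.8217, dx/dtau = 1.6728, dy/dtau = -0.8948


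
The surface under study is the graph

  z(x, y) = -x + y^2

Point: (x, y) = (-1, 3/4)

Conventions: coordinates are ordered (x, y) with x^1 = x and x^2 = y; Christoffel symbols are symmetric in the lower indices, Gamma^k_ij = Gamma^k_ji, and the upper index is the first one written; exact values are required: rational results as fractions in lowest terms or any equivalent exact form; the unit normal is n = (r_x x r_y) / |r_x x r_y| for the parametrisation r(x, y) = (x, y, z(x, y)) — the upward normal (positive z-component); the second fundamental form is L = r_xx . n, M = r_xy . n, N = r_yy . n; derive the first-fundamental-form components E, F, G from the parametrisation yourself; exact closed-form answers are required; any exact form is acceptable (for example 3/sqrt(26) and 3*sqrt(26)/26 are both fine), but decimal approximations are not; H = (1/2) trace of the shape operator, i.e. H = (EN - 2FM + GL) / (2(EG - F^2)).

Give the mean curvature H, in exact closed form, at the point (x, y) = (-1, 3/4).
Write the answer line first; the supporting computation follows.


Answer: H = 16*sqrt(17)/289

z_x = -1, z_y = 3/2, z_xx = 0, z_xy = 0, z_yy = 2
E = 2, F = -3/2, G = 13/4; answer radicand W^2 = 17/4
unnormalised second-form numerators: l = 0, m = 0, n = 2; L = l/sqrt(17/4), and similarly M = m/sqrt(W^2), N = n/sqrt(W^2)
H = (E*n - 2*F*m + G*l) / (2*(EG - F^2)*sqrt(W^2)); E*n - 2*F*m + G*l = 4, EG - F^2 = 17/4, so H = (8/17)/sqrt(17/4)


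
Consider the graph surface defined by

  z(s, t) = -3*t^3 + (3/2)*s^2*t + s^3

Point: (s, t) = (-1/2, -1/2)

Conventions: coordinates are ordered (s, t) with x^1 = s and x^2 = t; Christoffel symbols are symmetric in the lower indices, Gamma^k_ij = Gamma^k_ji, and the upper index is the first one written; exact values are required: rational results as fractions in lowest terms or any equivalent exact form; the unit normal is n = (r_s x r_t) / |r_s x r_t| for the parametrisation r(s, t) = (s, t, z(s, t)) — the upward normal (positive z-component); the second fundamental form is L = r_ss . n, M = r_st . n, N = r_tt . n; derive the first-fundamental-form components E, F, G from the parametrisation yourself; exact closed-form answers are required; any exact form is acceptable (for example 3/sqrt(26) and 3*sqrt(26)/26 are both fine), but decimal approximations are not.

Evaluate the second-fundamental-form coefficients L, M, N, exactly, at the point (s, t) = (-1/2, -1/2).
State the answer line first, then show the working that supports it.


Answer: L = -36*sqrt(433)/433, M = -12*sqrt(433)/433, N = 72*sqrt(433)/433

z_s = 3/2, z_t = -15/8, z_ss = -9/2, z_st = -3/2, z_tt = 9
E = 13/4, F = -45/16, G = 289/64; answer radicand W^2 = 433/64
unnormalised second-form numerators: l = -9/2, m = -3/2, n = 9; L = l/sqrt(433/64), and similarly M = m/sqrt(W^2), N = n/sqrt(W^2)


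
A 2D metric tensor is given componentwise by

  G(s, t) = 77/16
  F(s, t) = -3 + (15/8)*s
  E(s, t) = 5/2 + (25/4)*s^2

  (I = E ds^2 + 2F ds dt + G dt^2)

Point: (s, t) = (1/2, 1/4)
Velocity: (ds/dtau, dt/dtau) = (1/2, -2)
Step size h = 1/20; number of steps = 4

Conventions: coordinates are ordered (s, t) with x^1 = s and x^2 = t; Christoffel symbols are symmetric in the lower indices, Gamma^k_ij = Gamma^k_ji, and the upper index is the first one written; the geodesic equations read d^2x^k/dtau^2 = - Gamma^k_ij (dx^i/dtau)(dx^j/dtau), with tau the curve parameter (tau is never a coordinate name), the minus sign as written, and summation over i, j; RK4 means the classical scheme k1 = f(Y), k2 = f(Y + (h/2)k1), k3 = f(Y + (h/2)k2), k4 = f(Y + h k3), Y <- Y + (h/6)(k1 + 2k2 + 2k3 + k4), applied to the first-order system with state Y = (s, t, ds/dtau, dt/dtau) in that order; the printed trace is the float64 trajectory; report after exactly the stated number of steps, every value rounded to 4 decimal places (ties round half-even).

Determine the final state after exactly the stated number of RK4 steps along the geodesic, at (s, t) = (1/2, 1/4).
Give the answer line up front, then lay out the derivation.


Answer: s = 0.5945, t = -0.1541, ds/dtau = 0.4474, dt/dtau = -2.0390

f(Y) = (ds/dtau, dt/dtau, -Gamma^s_ij Y'^i Y'^j, -Gamma^t_ij Y'^i Y'^j) with the Gammas evaluated at the stage position; h = 0.050000; intermediate values shown to 6 dp
step 0: s = 0.5000, t = 0.2500, ds/dtau = 0.5000, dt/dtau = -2.0000
step 1:
  k1: at (s, t) = (0.500000, 0.250000), (ds/dtau, dt/dtau) = (0.500000, -2.000000); Gamma_sss = 1.235955, Gamma_sst = 0.000000, Gamma_stt = 0.000000, Gamma_tss = 0.919305, Gamma_tst = 0.000000, Gamma_ttt = 0.000000; k1 = (0.500000, -2.000000, -0.308989, -0.229826)
  k2: at (s, t) = (0.512500, 0.200000), (ds/dtau, dt/dtau) = (0.492275, -2.005746); Gamma_sss = 1.219644, Gamma_sst = 0.000000, Gamma_stt = 0.000000, Gamma_tss = 0.906375, Gamma_tst = 0.000000, Gamma_ttt = 0.000000; k2 = (0.492275, -2.005746, -0.295562, -0.219646)
  k3: at (s, t) = (0.512307, 0.199856), (ds/dtau, dt/dtau) = (0.492611, -2.005491); Gamma_sss = 1.219894, Gamma_sst = 0.000000, Gamma_stt = 0.000000, Gamma_tss = 0.906573, Gamma_tst = 0.000000, Gamma_ttt = 0.000000; k3 = (0.492611, -2.005491, -0.296026, -0.219994)
  k4: at (s, t) = (0.524631, 0.149725), (ds/dtau, dt/dtau) = (0.485199, -2.011000); Gamma_sss = 1.204143, Gamma_sst = 0.000000, Gamma_stt = 0.000000, Gamma_tss = 0.894116, Gamma_tst = 0.000000, Gamma_ttt = 0.000000; k4 = (0.485199, -2.011000, -0.283477, -0.210491)
  Y <- Y + (h/6)(k1 + 2k2 + 2k3 + k4): s = 0.5246, t = 0.1497, ds/dtau = 0.4852, dt/dtau = -2.0110
step 2:
  k1: at (s, t) = (0.524625, 0.149721), (ds/dtau, dt/dtau) = (0.485203, -2.010997); Gamma_sss = 1.204150, Gamma_sst = 0.000000, Gamma_stt = 0.000000, Gamma_tss = 0.894122, Gamma_tst = 0.000000, Gamma_ttt = 0.000000; k1 = (0.485203, -2.010997, -0.283483, -0.210496)
  k2: at (s, t) = (0.536755, 0.099446), (ds/dtau, dt/dtau) = (0.478116, -2.016259); Gamma_sss = 1.188966, Gamma_sst = 0.000000, Gamma_stt = 0.000000, Gamma_tss = 0.882141, Gamma_tst = 0.000000, Gamma_ttt = 0.000000; k2 = (0.478116, -2.016259, -0.271792, -0.201653)
  k3: at (s, t) = (0.536578, 0.099315), (ds/dtau, dt/dtau) = (0.478408, -2.016038); Gamma_sss = 1.189186, Gamma_sst = 0.000000, Gamma_stt = 0.000000, Gamma_tss = 0.882314, Gamma_tst = 0.000000, Gamma_ttt = 0.000000; k3 = (0.478408, -2.016038, -0.272174, -0.201939)
  k4: at (s, t) = (0.548545, 0.048919), (ds/dtau, dt/dtau) = (0.471594, -2.021094); Gamma_sss = 1.174506, Gamma_sst = 0.000000, Gamma_stt = 0.000000, Gamma_tss = 0.870756, Gamma_tst = 0.000000, Gamma_ttt = 0.000000; k4 = (0.471594, -2.021094, -0.261211, -0.193657)
  Y <- Y + (h/6)(k1 + 2k2 + 2k3 + k4): s = 0.5485, t = 0.0489, ds/dtau = 0.4716, dt/dtau = -2.0211
step 3:
  k1: at (s, t) = (0.548540, 0.048915), (ds/dtau, dt/dtau) = (0.471598, -2.021091); Gamma_sss = 1.174512, Gamma_sst = 0.000000, Gamma_stt = 0.000000, Gamma_tss = 0.870761, Gamma_tst = 0.000000, Gamma_ttt = 0.000000; k1 = (0.471598, -2.021091, -0.261217, -0.193661)
  k2: at (s, t) = (0.560330, -0.001612), (ds/dtau, dt/dtau) = (0.465067, -2.025933); Gamma_sss = 1.160340, Gamma_sst = 0.000000, Gamma_stt = 0.000000, Gamma_tss = 0.859625, Gamma_tst = 0.000000, Gamma_ttt = 0.000000; k2 = (0.465067, -2.025933, -0.250967, -0.185926)
  k3: at (s, t) = (0.560167, -0.001733), (ds/dtau, dt/dtau) = (0.465324, -2.025739); Gamma_sss = 1.160535, Gamma_sst = 0.000000, Gamma_stt = 0.000000, Gamma_tss = 0.859778, Gamma_tst = 0.000000, Gamma_ttt = 0.000000; k3 = (0.465324, -2.025739, -0.251286, -0.186164)
  k4: at (s, t) = (0.571806, -0.052372), (ds/dtau, dt/dtau) = (0.459033, -2.030399); Gamma_sss = 1.146818, Gamma_sst = 0.000000, Gamma_stt = 0.000000, Gamma_tss = 0.849020, Gamma_tst = 0.000000, Gamma_ttt = 0.000000; k4 = (0.459033, -2.030399, -0.241648, -0.178898)
  Y <- Y + (h/6)(k1 + 2k2 + 2k3 + k4): s = 0.5718, t = -0.0524, ds/dtau = 0.4590, dt/dtau = -2.0304
step 4:
  k1: at (s, t) = (0.571802, -0.052375), (ds/dtau, dt/dtau) = (0.459036, -2.030397); Gamma_sss = 1.146823, Gamma_sst = 0.000000, Gamma_stt = 0.000000, Gamma_tss = 0.849024, Gamma_tst = 0.000000, Gamma_ttt = 0.000000; k1 = (0.459036, -2.030397, -0.241652, -0.178901)
  k2: at (s, t) = (0.583278, -0.103135), (ds/dtau, dt/dtau) = (0.452995, -2.034870); Gamma_sss = 1.133563, Gamma_sst = 0.000000, Gamma_stt = 0.000000, Gamma_tss = 0.838644, Gamma_tst = 0.000000, Gamma_ttt = 0.000000; k2 = (0.452995, -2.034870, -0.232612, -0.172093)
  k3: at (s, t) = (0.583127, -0.103247), (ds/dtau, dt/dtau) = (0.453221, -2.034700); Gamma_sss = 1.133736, Gamma_sst = 0.000000, Gamma_stt = 0.000000, Gamma_tss = 0.838779, Gamma_tst = 0.000000, Gamma_ttt = 0.000000; k3 = (0.453221, -2.034700, -0.232880, -0.172293)
  k4: at (s, t) = (0.594463, -0.154110), (ds/dtau, dt/dtau) = (0.447392, -2.039012); Gamma_sss = 1.120887, Gamma_sst = 0.000000, Gamma_stt = 0.000000, Gamma_tss = 0.828738, Gamma_tst = 0.000000, Gamma_ttt = 0.000000; k4 = (0.447392, -2.039012, -0.224357, -0.165880)
  Y <- Y + (h/6)(k1 + 2k2 + 2k3 + k4): s = 0.5945, t = -0.1541, ds/dtau = 0.4474, dt/dtau = -2.0390


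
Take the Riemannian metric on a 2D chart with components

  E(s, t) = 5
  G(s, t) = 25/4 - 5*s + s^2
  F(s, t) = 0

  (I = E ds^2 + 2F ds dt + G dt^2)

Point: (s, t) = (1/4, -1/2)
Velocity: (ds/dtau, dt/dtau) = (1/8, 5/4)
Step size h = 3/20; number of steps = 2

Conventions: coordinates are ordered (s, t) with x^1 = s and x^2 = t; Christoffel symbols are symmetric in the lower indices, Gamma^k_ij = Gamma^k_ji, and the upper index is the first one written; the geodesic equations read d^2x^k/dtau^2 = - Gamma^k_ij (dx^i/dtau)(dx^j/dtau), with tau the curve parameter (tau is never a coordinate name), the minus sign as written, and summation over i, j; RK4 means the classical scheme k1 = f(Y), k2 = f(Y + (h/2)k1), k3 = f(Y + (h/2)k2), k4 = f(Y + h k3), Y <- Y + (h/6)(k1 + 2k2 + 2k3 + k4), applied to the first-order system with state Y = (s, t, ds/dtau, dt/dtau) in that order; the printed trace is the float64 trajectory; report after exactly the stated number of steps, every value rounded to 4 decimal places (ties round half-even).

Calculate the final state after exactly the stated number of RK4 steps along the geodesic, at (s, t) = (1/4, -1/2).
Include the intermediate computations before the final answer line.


f(Y) = (ds/dtau, dt/dtau, -Gamma^s_ij Y'^i Y'^j, -Gamma^t_ij Y'^i Y'^j) with the Gammas evaluated at the stage position; h = 0.150000; intermediate values shown to 6 dp
step 0: s = 0.2500, t = -0.5000, ds/dtau = 0.1250, dt/dtau = 1.2500
step 1:
  k1: at (s, t) = (0.250000, -0.500000), (ds/dtau, dt/dtau) = (0.125000, 1.250000); Gamma_sss = 0.000000, Gamma_sst = 0.000000, Gamma_stt = 0.450000, Gamma_tss = 0.000000, Gamma_tst = -0.444444, Gamma_ttt = 0.000000; k1 = (0.125000, 1.250000, -0.703125, 0.138889)
  k2: at (s, t) = (0.259375, -0.406250), (ds/dtau, dt/dtau) = (0.072266, 1.260417); Gamma_sss = 0.000000, Gamma_sst = 0.000000, Gamma_stt = 0.448125, Gamma_tss = 0.000000, Gamma_tst = -0.446304, Gamma_ttt = 0.000000; k2 = (0.072266, 1.260417, -0.711914, 0.081303)
  k3: at (s, t) = (0.255420, -0.405469), (ds/dtau, dt/dtau) = (0.071606, 1.256098); Gamma_sss = 0.000000, Gamma_sst = 0.000000, Gamma_stt = 0.448916, Gamma_tss = 0.000000, Gamma_tst = -0.445518, Gamma_ttt = 0.000000; k3 = (0.071606, 1.256098, -0.708291, 0.080144)
  k4: at (s, t) = (0.260741, -0.311585), (ds/dtau, dt/dtau) = (0.018756, 1.262022); Gamma_sss = 0.000000, Gamma_sst = 0.000000, Gamma_stt = 0.447852, Gamma_tss = 0.000000, Gamma_tst = -0.446576, Gamma_ttt = 0.000000; k4 = (0.018756, 1.262022, -0.713293, 0.021142)
  Y <- Y + (h/6)(k1 + 2k2 + 2k3 + k4): s = 0.2608, t = -0.3114, ds/dtau = 0.0186, dt/dtau = 1.2621
step 2:
  k1: at (s, t) = (0.260788, -0.311374), (ds/dtau, dt/dtau) = (0.018579, 1.262073); Gamma_sss = 0.000000, Gamma_sst = 0.000000, Gamma_stt = 0.447842, Gamma_tss = 0.000000, Gamma_tst = -0.446586, Gamma_ttt = 0.000000; k1 = (0.018579, 1.262073, -0.713336, 0.020943)
  k2: at (s, t) = (0.262181, -0.216718), (ds/dtau, dt/dtau) = (-0.034921, 1.263644); Gamma_sss = 0.000000, Gamma_sst = 0.000000, Gamma_stt = 0.447564, Gamma_tss = 0.000000, Gamma_tst = -0.446864, Gamma_ttt = 0.000000; k2 = (-0.034921, 1.263644, -0.714668, -0.039438)
  k3: at (s, t) = (0.258168, -0.216600), (ds/dtau, dt/dtau) = (-0.035021, 1.259115); Gamma_sss = 0.000000, Gamma_sst = 0.000000, Gamma_stt = 0.448366, Gamma_tss = 0.000000, Gamma_tst = -0.446064, Gamma_ttt = 0.000000; k3 = (-0.035021, 1.259115, -0.710827, -0.039339)
  k4: at (s, t) = (0.255534, -0.122506), (ds/dtau, dt/dtau) = (-0.088045, 1.256172); Gamma_sss = 0.000000, Gamma_sst = 0.000000, Gamma_stt = 0.448893, Gamma_tss = 0.000000, Gamma_tst = -0.445540, Gamma_ttt = 0.000000; k4 = (-0.088045, 1.256172, -0.708339, -0.098553)
  Y <- Y + (h/6)(k1 + 2k2 + 2k3 + k4): s = 0.2556, t = -0.1223, ds/dtau = -0.0882, dt/dtau = 1.2562

Answer: s = 0.2556, t = -0.1223, ds/dtau = -0.0882, dt/dtau = 1.2562


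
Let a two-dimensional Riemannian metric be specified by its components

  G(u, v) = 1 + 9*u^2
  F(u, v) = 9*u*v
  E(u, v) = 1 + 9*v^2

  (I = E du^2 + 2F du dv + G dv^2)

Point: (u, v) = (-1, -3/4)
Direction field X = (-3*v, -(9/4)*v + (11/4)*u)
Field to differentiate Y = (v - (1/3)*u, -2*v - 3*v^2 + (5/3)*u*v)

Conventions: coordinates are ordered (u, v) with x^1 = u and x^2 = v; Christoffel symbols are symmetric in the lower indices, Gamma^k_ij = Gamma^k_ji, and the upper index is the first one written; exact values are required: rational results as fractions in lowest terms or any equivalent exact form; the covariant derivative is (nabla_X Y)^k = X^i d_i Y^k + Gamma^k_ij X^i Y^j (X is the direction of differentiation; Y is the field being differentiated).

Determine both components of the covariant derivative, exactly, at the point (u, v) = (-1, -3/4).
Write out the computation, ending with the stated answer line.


E = 97/16, F = 27/4, G = 10 at the point
E_u = 0, E_v = -27/2, F_u = -27/4, F_v = -9, G_u = -18, G_v = 0
EG - F^2 = 241/16;  g^inv = (16/241) * [[10, -27/4], [-27/4, 97/16]]
first-kind symbols [ij,l] = (1/2)(d_i g_jl + d_j g_il - d_l g_ij): [uu,u] = E_u/2 = 0, [uu,v] = F_u - E_v/2 = 0, [uv,u] = E_v/2 = -27/4, [uv,v] = G_u/2 = -9, [vv,u] = F_v - G_u/2 = 0, [vv,v] = G_v/2 = 0
Gamma^u_ij = (G*[ij,u] - F*[ij,v])/(EG - F^2), Gamma^v_ij = (E*[ij,v] - F*[ij,u])/(EG - F^2)
Gamma_uuu = 0, Gamma_uuv = -108/241, Gamma_uvv = 0, Gamma_vuu = 0, Gamma_vuv = -144/241, Gamma_vvv = 0
X = (9/4, -17/16), Y = (-5/12, 17/16) at the point

Answer: (nabla_X Y)^u = -11885/3856, (nabla_X Y)^v = -124723/23136


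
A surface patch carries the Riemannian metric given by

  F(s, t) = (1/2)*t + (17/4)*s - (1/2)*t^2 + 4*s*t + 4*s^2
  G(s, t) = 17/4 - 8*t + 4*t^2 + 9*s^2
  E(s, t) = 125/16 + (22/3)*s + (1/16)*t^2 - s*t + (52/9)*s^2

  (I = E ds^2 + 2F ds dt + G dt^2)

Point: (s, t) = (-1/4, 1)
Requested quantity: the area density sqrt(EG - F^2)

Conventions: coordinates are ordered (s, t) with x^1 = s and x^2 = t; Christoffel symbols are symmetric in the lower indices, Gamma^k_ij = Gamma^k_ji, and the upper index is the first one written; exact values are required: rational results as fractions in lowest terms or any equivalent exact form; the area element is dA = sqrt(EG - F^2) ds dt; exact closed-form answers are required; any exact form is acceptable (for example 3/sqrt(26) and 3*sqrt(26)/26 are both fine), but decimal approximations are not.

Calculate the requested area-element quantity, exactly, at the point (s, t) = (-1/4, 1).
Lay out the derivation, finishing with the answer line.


E = 479/72, F = -29/16, G = 13/16; EG - F^2 = 4885/2304

Answer: sqrt(EG - F^2) = sqrt(4885)/48


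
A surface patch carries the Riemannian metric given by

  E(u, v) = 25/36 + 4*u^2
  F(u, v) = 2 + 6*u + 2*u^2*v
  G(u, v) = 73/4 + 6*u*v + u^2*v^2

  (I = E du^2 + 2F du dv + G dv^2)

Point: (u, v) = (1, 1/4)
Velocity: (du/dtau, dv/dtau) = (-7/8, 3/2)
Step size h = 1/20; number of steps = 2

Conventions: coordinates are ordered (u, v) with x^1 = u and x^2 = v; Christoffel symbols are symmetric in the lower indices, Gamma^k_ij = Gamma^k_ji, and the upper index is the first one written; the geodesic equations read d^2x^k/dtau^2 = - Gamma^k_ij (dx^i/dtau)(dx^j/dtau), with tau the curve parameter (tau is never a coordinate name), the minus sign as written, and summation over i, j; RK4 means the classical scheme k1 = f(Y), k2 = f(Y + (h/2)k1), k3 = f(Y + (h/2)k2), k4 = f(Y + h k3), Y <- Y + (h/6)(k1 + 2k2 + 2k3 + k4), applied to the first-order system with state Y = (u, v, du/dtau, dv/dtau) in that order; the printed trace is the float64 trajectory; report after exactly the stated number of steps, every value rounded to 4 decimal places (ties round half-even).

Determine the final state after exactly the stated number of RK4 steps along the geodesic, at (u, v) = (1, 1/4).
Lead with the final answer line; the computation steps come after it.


Answer: u = 0.9080, v = 0.3993, du/dtau = -0.9485, dv/dtau = 1.4800

f(Y) = (du/dtau, dv/dtau, -Gamma^u_ij Y'^i Y'^j, -Gamma^v_ij Y'^i Y'^j) with the Gammas evaluated at the stage position; h = 0.050000; intermediate values shown to 6 dp
step 0: u = 1.0000, v = 0.2500, du/dtau = -0.8750, dv/dtau = 1.5000
step 1:
  k1: at (u, v) = (1.000000, 0.250000), (du/dtau, dv/dtau) = (-0.875000, 1.500000); Gamma_uuu = 0.951409, Gamma_uuv = -0.332692, Gamma_uvv = -0.197395, Gamma_vuu = -0.054863, Gamma_vuv = 0.183742, Gamma_vvv = 0.248725; k1 = (-0.875000, 1.500000, -1.157601, -0.035304)
  k2: at (u, v) = (0.978125, 0.287500), (du/dtau, dv/dtau) = (-0.903940, 1.499117); Gamma_uuu = 0.934116, Gamma_uuv = -0.404710, Gamma_uvv = -0.387377, Gamma_vuu = -0.036938, Gamma_vuv = 0.217350, Gamma_vvv = 0.323271; k2 = (-0.903940, 1.499117, -0.989557, -0.107255)
  k3: at (u, v) = (0.977401, 0.287478), (du/dtau, dv/dtau) = (-0.899739, 1.497319); Gamma_uuu = 0.934697, Gamma_uuv = -0.405074, Gamma_uvv = -0.388878, Gamma_vuu = -0.036988, Gamma_vuv = 0.217407, Gamma_vvv = 0.323696; k3 = (-0.899739, 1.497319, -0.976244, -0.109992)
  k4: at (u, v) = (0.955013, 0.324866), (du/dtau, dv/dtau) = (-0.923812, 1.494500); Gamma_uuu = 0.915725, Gamma_uuv = -0.484094, Gamma_uvv = -0.604755, Gamma_vuu = -0.018818, Gamma_vuv = 0.252593, Gamma_vvv = 0.405513; k4 = (-0.923812, 1.494500, -0.767483, -0.192187)
  Y <- Y + (h/6)(k1 + 2k2 + 2k3 + k4): u = 0.9549, v = 0.3249, du/dtau = -0.9238, dv/dtau = 1.4945
step 2:
  k1: at (u, v) = (0.954949, 0.324895), (du/dtau, dv/dtau) = (-0.923806, 1.494483); Gamma_uuu = 0.915745, Gamma_uuv = -0.484189, Gamma_uvv = -0.605059, Gamma_vuu = -0.018806, Gamma_vuv = 0.252626, Gamma_vvv = 0.405615; k1 = (-0.923806, 1.494483, -0.767078, -0.192325)
  k2: at (u, v) = (0.931853, 0.362257), (du/dtau, dv/dtau) = (-0.942983, 1.489675); Gamma_uuu = 0.894941, Gamma_uuv = -0.570955, Gamma_uvv = -0.850662, Gamma_vuu = -0.000312, Gamma_vuv = 0.289487, Gamma_vvv = 0.495493; k2 = (-0.942983, 1.489675, -0.512148, -0.285981)
  k3: at (u, v) = (0.931374, 0.362137), (du/dtau, dv/dtau) = (-0.936609, 1.487334); Gamma_uuu = 0.895402, Gamma_uuv = -0.571095, Gamma_uvv = -0.851625, Gamma_vuu = -0.000390, Gamma_vuv = 0.289441, Gamma_vvv = 0.495680; k3 = (-0.936609, 1.487334, -0.492678, -0.289769)
  k4: at (u, v) = (0.908118, 0.399261), (du/dtau, dv/dtau) = (-0.948440, 1.479995); Gamma_uuu = 0.872325, Gamma_uuv = -0.665310, Gamma_uvv = -1.127722, Gamma_vuu = 0.018396, Gamma_vuv = 0.327694, Gamma_vvv = 0.593295; k4 = (-0.948440, 1.479995, -0.182316, -0.396135)
  Y <- Y + (h/6)(k1 + 2k2 + 2k3 + k4): u = 0.9080, v = 0.3993, du/dtau = -0.9485, dv/dtau = 1.4800


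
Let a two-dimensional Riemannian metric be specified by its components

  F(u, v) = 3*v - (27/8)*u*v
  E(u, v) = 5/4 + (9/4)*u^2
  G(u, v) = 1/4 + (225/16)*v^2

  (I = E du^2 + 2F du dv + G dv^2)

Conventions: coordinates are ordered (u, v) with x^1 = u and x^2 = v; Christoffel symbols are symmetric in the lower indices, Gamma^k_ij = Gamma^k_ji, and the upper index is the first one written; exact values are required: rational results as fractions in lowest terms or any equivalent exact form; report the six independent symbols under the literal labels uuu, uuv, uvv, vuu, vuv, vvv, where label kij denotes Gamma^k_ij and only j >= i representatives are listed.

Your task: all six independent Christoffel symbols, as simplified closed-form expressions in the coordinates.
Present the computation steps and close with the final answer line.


E = 5/4 + (9/4)*u^2; F = 3*v - (27/8)*u*v; G = 1/4 + (225/16)*v^2
Gamma^k_ij = (1/2) g^{kl} (d_i g_jl + d_j g_il - d_l g_ij), with g^inv = (1/(EG-F^2)) [[G, -F], [-F, E]]
first partials: E_u = (9/2)*u, E_v = 0, F_u = -(27/8)*v, F_v = 3 - (27/8)*u, G_u = 0, G_v = (225/8)*v
D = EG - F^2 = 5/16 + (549/64)*v^2 + (9/16)*u^2 + (81/4)*u*v^2 + (81/4)*u^2*v^2
expanded: Gamma^u_uu = (G E_u - 2F F_u + F E_v)/(2D), Gamma^u_uv = (G E_v - F G_u)/(2D), Gamma^u_vv = (2G F_v - G G_u - F G_v)/(2D), Gamma^v_uu = (2E F_u - E E_v - F E_u)/(2D), Gamma^v_uv = (E G_u - F E_v)/(2D), Gamma^v_vv = (E G_v - 2F F_v + F G_u)/(2D); substitute and cancel common factors

Answer: Gamma_uuu = (1296*u*v^2 + 36*u + 648*v^2)/(1296*u^2*v^2 + 36*u^2 + 1296*u*v^2 + 549*v^2 + 20), Gamma_uuv = 0, Gamma_uvv = (48 - 54*u)/(1296*u^2*v^2 + 36*u^2 + 1296*u*v^2 + 549*v^2 + 20), Gamma_vuu = (-432*u*v - 270*v)/(1296*u^2*v^2 + 36*u^2 + 1296*u*v^2 + 549*v^2 + 20), Gamma_vuv = 0, Gamma_vvv = (1296*u^2*v + 1296*u*v + 549*v)/(1296*u^2*v^2 + 36*u^2 + 1296*u*v^2 + 549*v^2 + 20)


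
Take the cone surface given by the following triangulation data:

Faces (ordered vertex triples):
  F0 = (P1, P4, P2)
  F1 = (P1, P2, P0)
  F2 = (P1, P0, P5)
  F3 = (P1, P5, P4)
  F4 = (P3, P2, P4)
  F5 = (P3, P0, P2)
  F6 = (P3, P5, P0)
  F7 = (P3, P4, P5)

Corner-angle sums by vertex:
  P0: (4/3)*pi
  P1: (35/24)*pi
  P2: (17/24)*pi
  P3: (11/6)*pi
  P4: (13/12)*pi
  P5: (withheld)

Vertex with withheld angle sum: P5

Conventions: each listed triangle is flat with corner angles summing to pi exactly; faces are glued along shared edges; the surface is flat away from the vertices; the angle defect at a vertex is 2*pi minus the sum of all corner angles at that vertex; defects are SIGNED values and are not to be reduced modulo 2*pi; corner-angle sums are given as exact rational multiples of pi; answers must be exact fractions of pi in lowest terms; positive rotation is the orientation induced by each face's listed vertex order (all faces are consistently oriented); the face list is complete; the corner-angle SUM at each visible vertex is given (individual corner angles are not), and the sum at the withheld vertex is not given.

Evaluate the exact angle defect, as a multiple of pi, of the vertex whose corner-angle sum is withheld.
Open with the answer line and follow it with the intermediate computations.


Answer: defect(P5) = (5/12)*pi

V = 6, E = 12, F = 8; chi = V - E + F = 2
Gauss-Bonnet: total defect = 2*pi*chi = 4*pi; visible defects sum to (43/12)*pi


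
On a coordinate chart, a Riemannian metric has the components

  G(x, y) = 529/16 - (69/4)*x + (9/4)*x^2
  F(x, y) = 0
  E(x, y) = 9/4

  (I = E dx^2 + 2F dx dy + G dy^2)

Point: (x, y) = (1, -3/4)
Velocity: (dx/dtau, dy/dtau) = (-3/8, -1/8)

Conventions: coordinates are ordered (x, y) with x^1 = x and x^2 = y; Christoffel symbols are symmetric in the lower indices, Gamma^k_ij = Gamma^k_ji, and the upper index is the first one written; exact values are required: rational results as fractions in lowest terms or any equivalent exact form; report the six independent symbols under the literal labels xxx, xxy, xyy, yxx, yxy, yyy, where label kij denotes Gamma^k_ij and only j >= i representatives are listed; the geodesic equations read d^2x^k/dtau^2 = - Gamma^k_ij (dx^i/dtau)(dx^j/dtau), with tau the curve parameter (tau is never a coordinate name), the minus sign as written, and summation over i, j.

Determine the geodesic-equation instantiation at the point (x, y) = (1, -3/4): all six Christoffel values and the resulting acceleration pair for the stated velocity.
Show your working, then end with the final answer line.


E = 9/4, F = 0, G = 289/16 at the point
E_x = 0, E_y = 0, F_x = 0, F_y = 0, G_x = -51/4, G_y = 0
EG - F^2 = 2601/64;  g^inv = (64/2601) * [[289/16, 0], [0, 9/4]]
first-kind symbols [ij,l] = (1/2)(d_i g_jl + d_j g_il - d_l g_ij): [xx,x] = E_x/2 = 0, [xx,y] = F_x - E_y/2 = 0, [xy,x] = E_y/2 = 0, [xy,y] = G_x/2 = -51/8, [yy,x] = F_y - G_x/2 = 51/8, [yy,y] = G_y/2 = 0
Gamma^x_ij = (G*[ij,x] - F*[ij,y])/(EG - F^2), Gamma^y_ij = (E*[ij,y] - F*[ij,x])/(EG - F^2)
Gamma_xxx = 0, Gamma_xxy = 0, Gamma_xyy = 17/6, Gamma_yxx = 0, Gamma_yxy = -6/17, Gamma_yyy = 0
d^2x/dtau^2 = -(Gamma_xxx*(-3/8)^2 + 2*Gamma_xxy*(-3/8)*(-1/8) + Gamma_xyy*(-1/8)^2) = -17/384
d^2y/dtau^2 = -(Gamma_yxx*(-3/8)^2 + 2*Gamma_yxy*(-3/8)*(-1/8) + Gamma_yyy*(-1/8)^2) = 9/272

Answer: Gamma_xxx = 0, Gamma_xxy = 0, Gamma_xyy = 17/6, Gamma_yxx = 0, Gamma_yxy = -6/17, Gamma_yyy = 0; accelerations (d^2x/dtau^2, d^2y/dtau^2) = (-17/384, 9/272)
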